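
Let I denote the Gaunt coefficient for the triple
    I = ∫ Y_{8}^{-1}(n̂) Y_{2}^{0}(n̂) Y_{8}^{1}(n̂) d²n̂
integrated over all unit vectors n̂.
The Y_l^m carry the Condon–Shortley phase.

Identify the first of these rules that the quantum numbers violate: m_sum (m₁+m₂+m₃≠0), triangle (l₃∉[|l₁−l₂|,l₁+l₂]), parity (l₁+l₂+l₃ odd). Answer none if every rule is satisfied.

azimuthal sum: -1 + 0 + 1 = 0  ✓
6 ≤ 8 ≤ 10 (triangle on l)  ✓
L = 8 + 2 + 8 = 18 (even)  ✓

none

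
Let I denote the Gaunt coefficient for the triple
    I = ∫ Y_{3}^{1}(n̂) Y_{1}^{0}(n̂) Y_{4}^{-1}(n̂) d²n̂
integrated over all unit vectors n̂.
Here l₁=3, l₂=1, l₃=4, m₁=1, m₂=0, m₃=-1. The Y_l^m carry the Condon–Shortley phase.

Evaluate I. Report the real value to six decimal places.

-0.238414

Checks pass: Σm=0; 8 even; l₃=4∈[2,4].
(2·3+1)(2·1+1)(2·4+1) = 189
Δ: 0! 6! 2! / 9! → 1/252
sum: t=0:+1/36 = 1/36
3j²(3 1 4; 0 0 0) = Δ·Π!·Σ² = 4/63  (sign +1)
sum: t=0:+1/48 = 1/48
3j²(3 1 4; 1 0 -1) = Δ·Π!·Σ² = 5/84  (sign -1)
combine: 4πI² = 189·4/63·5/84 = 5/7
take √, sign -1: I = -0.23841361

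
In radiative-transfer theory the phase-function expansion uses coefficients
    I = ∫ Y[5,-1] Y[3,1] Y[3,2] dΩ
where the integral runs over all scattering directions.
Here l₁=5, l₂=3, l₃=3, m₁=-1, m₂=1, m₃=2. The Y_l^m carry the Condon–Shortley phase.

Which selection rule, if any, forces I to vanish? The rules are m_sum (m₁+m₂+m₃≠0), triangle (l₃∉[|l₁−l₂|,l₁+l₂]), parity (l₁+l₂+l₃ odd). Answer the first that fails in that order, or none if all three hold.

m_sum

m₁+m₂+m₃ = -1 + 1 + 2 = 2  ✗
triangle: |5−3|=2 ≤ l₃=3 ≤ 5+3=8
parity: l₁+l₂+l₃ = 11 is odd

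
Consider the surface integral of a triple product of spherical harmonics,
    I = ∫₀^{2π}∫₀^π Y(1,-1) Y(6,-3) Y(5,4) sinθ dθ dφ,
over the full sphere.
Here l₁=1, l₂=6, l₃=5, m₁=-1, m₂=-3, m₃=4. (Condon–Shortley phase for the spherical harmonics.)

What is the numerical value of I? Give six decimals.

Checks pass: Σm=0; 12 even; l₃=5∈[5,7].
(2·1+1)(2·6+1)(2·5+1) = 429
Δ: 2! 0! 10! / 13! → 1/858
sum: t=1:−1/14400 = -1/14400
3j²(1 6 5; 0 0 0) = Δ·Π!·Σ² = 6/143  (sign +1)
sum: t=2:+1/725760 = 1/725760
3j²(1 6 5; -1 -3 4) = Δ·Π!·Σ² = 1/286  (sign -1)
combine: 4πI² = 429·6/143·1/286 = 9/143
take √, sign -1: I = -0.07076985

-0.070770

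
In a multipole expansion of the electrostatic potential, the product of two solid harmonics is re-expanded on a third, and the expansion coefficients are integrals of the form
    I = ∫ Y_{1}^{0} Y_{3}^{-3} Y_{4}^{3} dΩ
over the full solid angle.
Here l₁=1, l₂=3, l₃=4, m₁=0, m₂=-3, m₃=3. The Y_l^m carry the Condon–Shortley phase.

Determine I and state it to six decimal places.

m-sum 0 ✓  L=8 even ✓  2≤4≤4 ✓
Π(2lᵢ+1) = 3×7×9 = 189
triangle coeff Δ(1,3,4) = 1/252
Σ_t [0,0]: t=0:+1/36 = 1/36
(3j)²=4/63 [(1 3 4; 0 0 0)], sign=+1
Σ_t [0,0]: t=0:+1/720 = 1/720
(3j)²=1/36 [(1 3 4; 0 -3 3)], sign=-1
⇒ 4πI² = 1/3
I = (-1)√(1/3/(4π)) = -0.16286750

-0.162868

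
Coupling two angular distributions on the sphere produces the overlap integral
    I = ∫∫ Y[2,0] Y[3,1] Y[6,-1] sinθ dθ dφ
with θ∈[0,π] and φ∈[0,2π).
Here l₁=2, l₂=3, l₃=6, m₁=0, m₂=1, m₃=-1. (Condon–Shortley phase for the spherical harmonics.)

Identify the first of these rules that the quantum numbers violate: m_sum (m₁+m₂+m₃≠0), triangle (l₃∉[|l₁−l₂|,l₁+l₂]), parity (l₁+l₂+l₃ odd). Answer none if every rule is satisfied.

triangle

azimuthal sum: 0 + 1 − 1 = 0  ✓
1 ≤ 6 ≤ 5 (triangle on l)  ✗
L = 2 + 3 + 6 = 11 (odd)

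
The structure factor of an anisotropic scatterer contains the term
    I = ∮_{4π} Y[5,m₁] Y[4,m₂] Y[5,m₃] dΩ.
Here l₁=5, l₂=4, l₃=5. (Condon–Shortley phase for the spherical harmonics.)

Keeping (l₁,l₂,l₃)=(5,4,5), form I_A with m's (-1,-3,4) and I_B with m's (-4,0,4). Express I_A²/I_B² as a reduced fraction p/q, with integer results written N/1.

5/3

Same 5,4,5: normalisation and zero-m 3j drop out of the ratio.
A: Δ: 4! 6! 4! / 15! → 1/3153150; sum: t=0:+1/103680 t=1:−1/17280 = -1/20736; 3j²(5 4 5; -1 -3 4) = Δ·Π!·Σ² = 10/429  (sign +1)
B: Δ: 4! 6! 4! / 15! → 1/3153150; sum: t=3:−1/25920 t=4:+1/69120 = -1/41472; 3j²(5 4 5; -4 0 4) = Δ·Π!·Σ² = 2/143  (sign +1)
I_A²/I_B² = (10/429)/(2/143) = 5/3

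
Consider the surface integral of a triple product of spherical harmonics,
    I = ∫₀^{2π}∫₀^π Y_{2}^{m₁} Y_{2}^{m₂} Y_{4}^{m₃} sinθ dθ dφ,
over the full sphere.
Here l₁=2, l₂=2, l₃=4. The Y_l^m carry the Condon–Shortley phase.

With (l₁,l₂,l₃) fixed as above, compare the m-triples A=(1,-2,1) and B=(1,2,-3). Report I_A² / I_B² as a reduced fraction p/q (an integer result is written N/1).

l's match ⇒ only the (l;m) 3-j factors differ between A and B.
A: triangle coeff Δ(2,2,4) = 1/630; Σ_t [0,0]: t=0:+1/144 = 1/144; (3j)²=1/126 [(2 2 4; 1 -2 1)], sign=-1
B: triangle coeff Δ(2,2,4) = 1/630; Σ_t [0,0]: t=0:+1/144 = 1/144; (3j)²=1/18 [(2 2 4; 1 2 -3)], sign=-1
I_A²/I_B² = (1/126)/(1/18) = 1/7

1/7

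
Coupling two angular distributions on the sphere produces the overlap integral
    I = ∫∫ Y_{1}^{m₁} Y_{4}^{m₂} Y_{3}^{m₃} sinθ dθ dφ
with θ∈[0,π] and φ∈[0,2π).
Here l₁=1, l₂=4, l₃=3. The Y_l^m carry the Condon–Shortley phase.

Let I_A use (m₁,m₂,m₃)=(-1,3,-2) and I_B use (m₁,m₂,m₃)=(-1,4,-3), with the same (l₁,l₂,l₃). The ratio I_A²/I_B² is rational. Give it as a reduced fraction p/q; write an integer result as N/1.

l's match ⇒ only the (l;m) 3-j factors differ between A and B.
A: triangle coeff Δ(1,4,3) = 1/252; Σ_t [2,2]: t=2:+1/240 = 1/240; (3j)²=1/12 [(1 4 3; -1 3 -2)], sign=-1
B: triangle coeff Δ(1,4,3) = 1/252; Σ_t [2,2]: t=2:+1/1440 = 1/1440; (3j)²=1/9 [(1 4 3; -1 4 -3)], sign=+1
I_A²/I_B² = (1/12)/(1/9) = 3/4

3/4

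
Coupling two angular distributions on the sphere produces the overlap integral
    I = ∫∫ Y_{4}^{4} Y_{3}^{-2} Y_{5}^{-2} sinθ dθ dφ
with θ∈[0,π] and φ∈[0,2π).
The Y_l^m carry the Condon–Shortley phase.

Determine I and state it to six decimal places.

m-sum 0 ✓  L=12 even ✓  1≤5≤7 ✓
Π(2lᵢ+1) = 9×7×11 = 693
triangle coeff Δ(4,3,5) = 1/180180
Σ_t [0,2]: t=0:+1/576 t=1:−1/144 t=2:+1/576 = -1/288
(3j)²=20/1001 [(4 3 5; 0 0 0)], sign=+1
Σ_t [0,0]: t=0:+1/8640 = 1/8640
(3j)²=14/1287 [(4 3 5; 4 -2 -2)], sign=-1
⇒ 4πI² = 280/1859
I = (-1)√(280/1859/(4π)) = -0.10947990

-0.109480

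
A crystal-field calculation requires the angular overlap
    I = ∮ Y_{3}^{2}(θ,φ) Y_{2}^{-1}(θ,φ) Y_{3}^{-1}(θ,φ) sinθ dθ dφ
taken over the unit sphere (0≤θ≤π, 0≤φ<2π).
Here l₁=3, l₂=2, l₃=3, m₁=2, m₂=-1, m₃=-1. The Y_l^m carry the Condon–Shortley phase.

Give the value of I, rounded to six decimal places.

Rules hold: Σm=0, L=8 even, 1≤3≤5.
N = 7·5·7 = 245
Δ = 2!·4!·2!/9! = 1/3780
Racah Σ t=0..2: t=0:+1/24 t=1:−1/4 t=2:+1/24 = -1/6
⇒ 3j(3 2 3; 0 0 0)² = 4/105, sgn +1
Racah Σ t=0..1: t=0:+1/12 t=1:−1/48 = 1/16
⇒ 3j(3 2 3; 2 -1 -1)² = 1/28, sgn +1
4πI² = N·(3j₀)²·(3jₘ)² = 1/3
I = +1·√(0.333333/4π) = 0.16286750

0.162868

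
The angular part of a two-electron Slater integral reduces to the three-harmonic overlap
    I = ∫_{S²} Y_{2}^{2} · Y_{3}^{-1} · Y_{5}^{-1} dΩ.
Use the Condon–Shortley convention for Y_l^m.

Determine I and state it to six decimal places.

Rules hold: Σm=0, L=10 even, 1≤5≤5.
N = 5·7·11 = 385
Δ = 0!·4!·6!/11! = 1/2310
Racah Σ t=0..0: t=0:+1/144 = 1/144
⇒ 3j(2 3 5; 0 0 0)² = 10/231, sgn -1
Racah Σ t=0..0: t=0:+1/1152 = 1/1152
⇒ 3j(2 3 5; 2 -1 -1)² = 1/154, sgn +1
4πI² = N·(3j₀)²·(3jₘ)² = 25/231
I = -1·√(0.108225/4π) = -0.09280237

-0.092802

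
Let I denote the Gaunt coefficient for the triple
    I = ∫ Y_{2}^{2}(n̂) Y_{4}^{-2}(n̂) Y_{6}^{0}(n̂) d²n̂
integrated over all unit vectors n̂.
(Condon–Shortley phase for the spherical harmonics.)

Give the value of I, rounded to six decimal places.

0.061597

m-sum 0 ✓  L=12 even ✓  2≤6≤6 ✓
Π(2lᵢ+1) = 5×9×13 = 585
triangle coeff Δ(2,4,6) = 1/6435
Σ_t [0,0]: t=0:+1/2304 = 1/2304
(3j)²=5/143 [(2 4 6; 0 0 0)], sign=+1
Σ_t [0,0]: t=0:+1/34560 = 1/34560
(3j)²=1/429 [(2 4 6; 2 -2 0)], sign=+1
⇒ 4πI² = 75/1573
I = (+1)√(75/1573/(4π)) = 0.06159725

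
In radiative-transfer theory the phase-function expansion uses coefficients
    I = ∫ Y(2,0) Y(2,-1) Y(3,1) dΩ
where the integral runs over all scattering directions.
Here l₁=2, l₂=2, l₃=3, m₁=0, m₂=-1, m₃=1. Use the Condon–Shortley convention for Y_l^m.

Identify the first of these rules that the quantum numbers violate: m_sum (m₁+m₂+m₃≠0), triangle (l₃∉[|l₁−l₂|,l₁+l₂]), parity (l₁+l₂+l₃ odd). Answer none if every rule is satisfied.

m₁+m₂+m₃ = 0 − 1 + 1 = 0  ✓
triangle: |2−2|=0 ≤ l₃=3 ≤ 2+2=4  ✓
parity: l₁+l₂+l₃ = 7 is odd  ✗

parity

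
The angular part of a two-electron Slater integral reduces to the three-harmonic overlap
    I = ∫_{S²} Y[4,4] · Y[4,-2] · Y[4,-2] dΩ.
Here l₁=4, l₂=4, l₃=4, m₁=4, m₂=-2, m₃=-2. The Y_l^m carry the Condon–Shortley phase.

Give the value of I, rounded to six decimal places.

Rules hold: Σm=0, L=12 even, 0≤4≤8.
N = 9·9·9 = 729
Δ = 4!·4!·4!/13! = 1/450450
Racah Σ t=0..4: t=0:+1/13824 t=1:−1/216 t=2:+1/64 t=3:−1/216 t=4:+1/13824 = 5/768
⇒ 3j(4 4 4; 0 0 0)² = 18/1001, sgn +1
Racah Σ t=0..0: t=0:+1/2304 = 1/2304
⇒ 3j(4 4 4; 4 -2 -2)² = 5/143, sgn +1
4πI² = N·(3j₀)²·(3jₘ)² = 65610/143143
I = +1·√(0.458353/4π) = 0.19098314

0.190983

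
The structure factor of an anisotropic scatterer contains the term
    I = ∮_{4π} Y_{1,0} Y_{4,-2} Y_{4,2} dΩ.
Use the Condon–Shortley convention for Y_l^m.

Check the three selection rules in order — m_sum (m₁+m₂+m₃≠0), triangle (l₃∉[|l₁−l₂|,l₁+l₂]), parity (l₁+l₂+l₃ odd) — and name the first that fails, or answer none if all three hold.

parity

m₁+m₂+m₃ = 0 − 2 + 2 = 0  ✓
triangle: |1−4|=3 ≤ l₃=4 ≤ 1+4=5  ✓
parity: l₁+l₂+l₃ = 9 is odd  ✗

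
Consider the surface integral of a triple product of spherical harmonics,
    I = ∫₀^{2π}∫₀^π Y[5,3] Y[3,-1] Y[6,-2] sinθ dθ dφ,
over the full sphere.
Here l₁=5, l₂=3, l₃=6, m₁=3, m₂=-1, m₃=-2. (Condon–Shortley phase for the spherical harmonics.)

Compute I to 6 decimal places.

-0.145631

Rules hold: Σm=0, L=14 even, 2≤6≤8.
N = 11·7·13 = 1001
Δ = 2!·8!·4!/15! = 1/675675
Racah Σ t=0..2: t=0:+1/8640 t=1:−1/2304 t=2:+1/8640 = -7/34560
⇒ 3j(5 3 6; 0 0 0)² = 7/429, sgn -1
Racah Σ t=0..2: t=0:+1/11520 t=1:−1/30240 t=2:+1/1935360 = 1/18432
⇒ 3j(5 3 6; 3 -1 -2)² = 7/429, sgn +1
4πI² = N·(3j₀)²·(3jₘ)² = 343/1287
I = -1·√(0.266511/4π) = -0.14563067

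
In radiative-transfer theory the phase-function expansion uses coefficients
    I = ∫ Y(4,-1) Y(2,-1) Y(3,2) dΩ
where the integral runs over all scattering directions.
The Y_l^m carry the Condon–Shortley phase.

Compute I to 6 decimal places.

0.000000

L=9 odd ⇒ parity kills the (l;000) factor ⇒ I = 0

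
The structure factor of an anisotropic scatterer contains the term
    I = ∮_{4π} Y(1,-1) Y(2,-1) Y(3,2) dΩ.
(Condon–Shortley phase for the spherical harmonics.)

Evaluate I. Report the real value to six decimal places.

m-sum 0 ✓  L=6 even ✓  1≤3≤3 ✓
Π(2lᵢ+1) = 3×5×7 = 105
triangle coeff Δ(1,2,3) = 1/105
Σ_t [0,0]: t=0:+1/4 = 1/4
(3j)²=3/35 [(1 2 3; 0 0 0)], sign=-1
Σ_t [0,0]: t=0:+1/12 = 1/12
(3j)²=2/21 [(1 2 3; -1 -1 2)], sign=-1
⇒ 4πI² = 6/7
I = (+1)√(6/7/(4π)) = 0.26116903

0.261169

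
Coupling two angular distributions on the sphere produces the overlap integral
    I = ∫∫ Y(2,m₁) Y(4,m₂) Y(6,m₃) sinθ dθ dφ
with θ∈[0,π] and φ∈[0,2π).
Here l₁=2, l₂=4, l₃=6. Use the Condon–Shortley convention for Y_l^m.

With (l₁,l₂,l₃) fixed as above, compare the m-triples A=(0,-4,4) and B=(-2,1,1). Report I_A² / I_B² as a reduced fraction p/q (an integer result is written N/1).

Shared (l₁,l₂,l₃)=(2,4,6): N and (l;000)² cancel in I_A²/I_B².
A: Δ = 0!·4!·8!/13! = 1/6435; Racah Σ t=0..0: t=0:+1/161280 = 1/161280; ⇒ 3j(2 4 6; 0 -4 4)² = 1/143, sgn +1
B: Δ = 0!·4!·8!/13! = 1/6435; Racah Σ t=0..0: t=0:+1/17280 = 1/17280; ⇒ 3j(2 4 6; -2 1 1)² = 7/1287, sgn -1
I_A²/I_B² = (1/143)/(7/1287) = 9/7

9/7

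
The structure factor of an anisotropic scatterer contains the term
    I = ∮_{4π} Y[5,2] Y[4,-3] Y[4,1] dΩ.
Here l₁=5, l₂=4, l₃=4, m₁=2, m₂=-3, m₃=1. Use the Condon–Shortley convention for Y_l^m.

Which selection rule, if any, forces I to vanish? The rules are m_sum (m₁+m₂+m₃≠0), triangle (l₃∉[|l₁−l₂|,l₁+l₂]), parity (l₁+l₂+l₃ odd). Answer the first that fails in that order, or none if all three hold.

azimuthal sum: 2 − 3 + 1 = 0  ✓
1 ≤ 4 ≤ 9 (triangle on l)  ✓
L = 5 + 4 + 4 = 13 (odd)  ✗

parity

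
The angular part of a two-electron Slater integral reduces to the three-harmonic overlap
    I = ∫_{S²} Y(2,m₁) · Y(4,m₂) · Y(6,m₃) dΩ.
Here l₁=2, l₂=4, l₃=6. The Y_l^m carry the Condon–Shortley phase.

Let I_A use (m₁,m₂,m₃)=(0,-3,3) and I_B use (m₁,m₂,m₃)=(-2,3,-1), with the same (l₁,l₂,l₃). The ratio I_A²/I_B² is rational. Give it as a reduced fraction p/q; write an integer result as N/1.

Shared (l₁,l₂,l₃)=(2,4,6): N and (l;000)² cancel in I_A²/I_B².
A: Δ = 0!·4!·8!/13! = 1/6435; Racah Σ t=0..0: t=0:+1/20160 = 1/20160; ⇒ 3j(2 4 6; 0 -3 3)² = 12/715, sgn -1
B: Δ = 0!·4!·8!/13! = 1/6435; Racah Σ t=0..0: t=0:+1/120960 = 1/120960; ⇒ 3j(2 4 6; -2 3 -1)² = 1/1287, sgn -1
I_A²/I_B² = (12/715)/(1/1287) = 108/5

108/5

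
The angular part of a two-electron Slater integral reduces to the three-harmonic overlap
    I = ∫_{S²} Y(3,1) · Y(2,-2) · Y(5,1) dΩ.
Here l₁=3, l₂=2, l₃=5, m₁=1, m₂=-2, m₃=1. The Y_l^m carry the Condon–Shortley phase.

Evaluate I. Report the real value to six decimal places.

Checks pass: Σm=0; 10 even; l₃=5∈[1,5].
(2·3+1)(2·2+1)(2·5+1) = 385
Δ: 0! 6! 4! / 11! → 1/2310
sum: t=0:+1/144 = 1/144
3j²(3 2 5; 0 0 0) = Δ·Π!·Σ² = 10/231  (sign -1)
sum: t=0:+1/1152 = 1/1152
3j²(3 2 5; 1 -2 1) = Δ·Π!·Σ² = 1/154  (sign +1)
combine: 4πI² = 385·10/231·1/154 = 25/231
take √, sign -1: I = -0.09280237

-0.092802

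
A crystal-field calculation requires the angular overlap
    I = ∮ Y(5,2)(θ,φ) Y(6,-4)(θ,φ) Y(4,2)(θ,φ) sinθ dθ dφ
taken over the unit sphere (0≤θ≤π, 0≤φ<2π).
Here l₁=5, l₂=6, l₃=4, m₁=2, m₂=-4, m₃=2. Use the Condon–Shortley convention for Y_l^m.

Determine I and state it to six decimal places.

0.000000

l₁+l₂+l₃=15 is odd: 3j(l;000)=0 ⇒ I=0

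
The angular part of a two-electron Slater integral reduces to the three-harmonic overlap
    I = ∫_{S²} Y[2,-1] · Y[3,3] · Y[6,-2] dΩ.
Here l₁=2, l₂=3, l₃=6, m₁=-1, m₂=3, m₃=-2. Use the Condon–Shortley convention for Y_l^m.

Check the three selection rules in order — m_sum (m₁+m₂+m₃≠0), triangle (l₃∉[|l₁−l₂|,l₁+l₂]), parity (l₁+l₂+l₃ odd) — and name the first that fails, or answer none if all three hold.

Σmᵢ = 0  ✓
l₃∈[|l₁−l₂|,l₁+l₂]=[1,5], have l₃=6  ✗
Σlᵢ = 11 ⇒ odd

triangle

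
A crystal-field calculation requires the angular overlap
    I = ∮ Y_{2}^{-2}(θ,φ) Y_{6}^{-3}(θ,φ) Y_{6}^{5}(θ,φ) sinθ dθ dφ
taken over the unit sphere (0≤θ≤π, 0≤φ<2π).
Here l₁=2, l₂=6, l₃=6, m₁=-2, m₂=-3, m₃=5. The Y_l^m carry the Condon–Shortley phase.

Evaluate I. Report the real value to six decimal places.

0.120286

m-sum 0 ✓  L=14 even ✓  4≤6≤8 ✓
Π(2lᵢ+1) = 5×13×13 = 845
triangle coeff Δ(2,6,6) = 1/90090
Σ_t [0,2]: t=0:+1/69120 t=1:−1/14400 t=2:+1/69120 = -7/172800
(3j)²=14/715 [(2 6 6; 0 0 0)], sign=-1
Σ_t [2,2]: t=2:+1/1451520 = 1/1451520
(3j)²=1/91 [(2 6 6; -2 -3 5)], sign=-1
⇒ 4πI² = 2/11
I = (+1)√(2/11/(4π)) = 0.12028562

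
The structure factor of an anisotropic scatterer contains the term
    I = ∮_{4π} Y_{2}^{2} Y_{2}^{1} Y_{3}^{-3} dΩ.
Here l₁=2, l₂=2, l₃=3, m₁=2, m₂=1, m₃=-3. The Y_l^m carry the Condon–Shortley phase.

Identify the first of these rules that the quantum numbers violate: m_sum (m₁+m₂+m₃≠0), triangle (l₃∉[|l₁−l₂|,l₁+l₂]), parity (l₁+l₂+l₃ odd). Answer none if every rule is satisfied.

Σmᵢ = 0  ✓
l₃∈[|l₁−l₂|,l₁+l₂]=[0,4], have l₃=3  ✓
Σlᵢ = 7 ⇒ odd  ✗

parity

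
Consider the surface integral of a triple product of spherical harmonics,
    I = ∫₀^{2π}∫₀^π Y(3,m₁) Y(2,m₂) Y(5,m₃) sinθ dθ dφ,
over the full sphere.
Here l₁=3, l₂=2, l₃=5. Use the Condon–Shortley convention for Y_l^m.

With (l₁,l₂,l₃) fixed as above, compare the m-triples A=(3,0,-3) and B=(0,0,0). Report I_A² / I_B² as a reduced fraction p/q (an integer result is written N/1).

l's match ⇒ only the (l;m) 3-j factors differ between A and B.
A: triangle coeff Δ(3,2,5) = 1/2310; Σ_t [0,0]: t=0:+1/2880 = 1/2880; (3j)²=2/165 [(3 2 5; 3 0 -3)], sign=+1
B: triangle coeff Δ(3,2,5) = 1/2310; Σ_t [0,0]: t=0:+1/144 = 1/144; (3j)²=10/231 [(3 2 5; 0 0 0)], sign=-1
I_A²/I_B² = (2/165)/(10/231) = 7/25

7/25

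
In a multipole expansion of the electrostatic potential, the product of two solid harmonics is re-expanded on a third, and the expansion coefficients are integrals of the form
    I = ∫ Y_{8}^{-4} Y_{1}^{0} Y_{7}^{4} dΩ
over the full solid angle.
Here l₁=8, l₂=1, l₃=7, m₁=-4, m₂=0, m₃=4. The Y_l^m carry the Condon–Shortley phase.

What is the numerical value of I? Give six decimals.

0.211986

Rules hold: Σm=0, L=16 even, 7≤7≤9.
N = 17·3·15 = 765
Δ = 2!·14!·0!/17! = 1/2040
Racah Σ t=1..1: t=1:−1/25401600 = -1/25401600
⇒ 3j(8 1 7; 0 0 0)² = 8/255, sgn +1
Racah Σ t=1..1: t=1:−1/239500800 = -1/239500800
⇒ 3j(8 1 7; -4 0 4)² = 2/85, sgn +1
4πI² = N·(3j₀)²·(3jₘ)² = 48/85
I = +1·√(0.564706/4π) = 0.21198553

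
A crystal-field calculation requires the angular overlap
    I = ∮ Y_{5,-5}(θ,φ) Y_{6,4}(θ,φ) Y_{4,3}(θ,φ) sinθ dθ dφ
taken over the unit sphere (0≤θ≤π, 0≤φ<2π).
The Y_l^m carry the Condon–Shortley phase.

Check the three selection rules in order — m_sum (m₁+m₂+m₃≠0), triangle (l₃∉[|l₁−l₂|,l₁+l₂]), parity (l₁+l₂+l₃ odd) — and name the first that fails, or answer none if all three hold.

Σmᵢ = 2  ✗
l₃∈[|l₁−l₂|,l₁+l₂]=[1,11], have l₃=4
Σlᵢ = 15 ⇒ odd

m_sum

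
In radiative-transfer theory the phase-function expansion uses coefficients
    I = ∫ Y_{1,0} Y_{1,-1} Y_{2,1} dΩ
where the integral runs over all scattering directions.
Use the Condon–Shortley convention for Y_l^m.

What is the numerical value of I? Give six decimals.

Rules hold: Σm=0, L=4 even, 0≤2≤2.
N = 3·3·5 = 45
Δ = 0!·2!·2!/5! = 1/30
Racah Σ t=0..0: t=0:+1/1 = 1/1
⇒ 3j(1 1 2; 0 0 0)² = 2/15, sgn +1
Racah Σ t=0..0: t=0:+1/2 = 1/2
⇒ 3j(1 1 2; 0 -1 1)² = 1/10, sgn -1
4πI² = N·(3j₀)²·(3jₘ)² = 3/5
I = -1·√(0.6/4π) = -0.21850969

-0.218510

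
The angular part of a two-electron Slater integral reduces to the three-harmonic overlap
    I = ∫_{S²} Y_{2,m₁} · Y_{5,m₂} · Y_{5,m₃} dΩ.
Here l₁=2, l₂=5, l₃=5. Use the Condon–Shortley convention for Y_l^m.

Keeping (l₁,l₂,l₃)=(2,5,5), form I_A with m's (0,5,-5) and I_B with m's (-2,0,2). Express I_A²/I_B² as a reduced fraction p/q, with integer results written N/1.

Same 2,5,5: normalisation and zero-m 3j drop out of the ratio.
A: Δ: 2! 2! 8! / 13! → 1/38610; sum: t=2:+1/161280 = 1/161280; 3j²(2 5 5; 0 5 -5) = Δ·Π!·Σ² = 15/286  (sign +1)
B: Δ: 2! 2! 8! / 13! → 1/38610; sum: t=2:+1/2880 = 1/2880; 3j²(2 5 5; -2 0 2) = Δ·Π!·Σ² = 14/429  (sign -1)
I_A²/I_B² = (15/286)/(14/429) = 45/28

45/28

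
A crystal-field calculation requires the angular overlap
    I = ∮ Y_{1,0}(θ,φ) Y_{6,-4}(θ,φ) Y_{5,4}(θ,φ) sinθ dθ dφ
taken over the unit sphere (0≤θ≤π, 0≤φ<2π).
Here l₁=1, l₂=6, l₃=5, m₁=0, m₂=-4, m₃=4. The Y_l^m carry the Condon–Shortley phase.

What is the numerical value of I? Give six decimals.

0.182727

Checks pass: Σm=0; 12 even; l₃=5∈[5,7].
(2·1+1)(2·6+1)(2·5+1) = 429
Δ: 2! 0! 10! / 13! → 1/858
sum: t=1:−1/14400 = -1/14400
3j²(1 6 5; 0 0 0) = Δ·Π!·Σ² = 6/143  (sign +1)
sum: t=1:−1/362880 = -1/362880
3j²(1 6 5; 0 -4 4) = Δ·Π!·Σ² = 10/429  (sign +1)
combine: 4πI² = 429·6/143·10/429 = 60/143
take √, sign +1: I = 0.18272698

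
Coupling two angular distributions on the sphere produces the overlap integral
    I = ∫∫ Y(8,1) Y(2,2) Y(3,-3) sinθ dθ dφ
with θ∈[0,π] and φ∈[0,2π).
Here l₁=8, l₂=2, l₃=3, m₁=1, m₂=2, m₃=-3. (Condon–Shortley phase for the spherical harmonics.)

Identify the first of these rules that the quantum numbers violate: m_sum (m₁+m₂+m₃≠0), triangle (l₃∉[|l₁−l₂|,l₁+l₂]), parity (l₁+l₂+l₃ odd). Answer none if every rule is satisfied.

triangle

azimuthal sum: 1 + 2 − 3 = 0  ✓
6 ≤ 3 ≤ 10 (triangle on l)  ✗
L = 8 + 2 + 3 = 13 (odd)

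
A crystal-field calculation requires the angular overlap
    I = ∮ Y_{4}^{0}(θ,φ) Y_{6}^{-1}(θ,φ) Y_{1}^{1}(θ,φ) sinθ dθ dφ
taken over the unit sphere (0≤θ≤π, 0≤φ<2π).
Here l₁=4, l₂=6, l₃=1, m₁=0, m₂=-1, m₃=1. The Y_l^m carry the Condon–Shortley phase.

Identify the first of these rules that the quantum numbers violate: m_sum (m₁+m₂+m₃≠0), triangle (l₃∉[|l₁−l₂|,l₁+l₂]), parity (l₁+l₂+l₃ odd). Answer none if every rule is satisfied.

azimuthal sum: 0 − 1 + 1 = 0  ✓
2 ≤ 1 ≤ 10 (triangle on l)  ✗
L = 4 + 6 + 1 = 11 (odd)

triangle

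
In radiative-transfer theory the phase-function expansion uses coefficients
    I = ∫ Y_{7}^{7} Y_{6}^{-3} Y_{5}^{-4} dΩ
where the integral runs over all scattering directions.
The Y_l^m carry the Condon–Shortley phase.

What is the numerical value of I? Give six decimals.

m-sum 0 ✓  L=18 even ✓  1≤5≤13 ✓
Π(2lᵢ+1) = 15×13×11 = 2145
triangle coeff Δ(7,6,5) = 1/174594420
Σ_t [2,6]: t=2:+1/4147200 t=3:−1/207360 t=4:+1/82944 t=5:−1/207360 t=6:+1/4147200 = 1/345600
(3j)²=420/46189 [(7 6 5; 0 0 0)], sign=-1
Σ_t [0,0]: t=0:+1/174182400 = 1/174182400
(3j)²=21/1615 [(7 6 5; 7 -3 -4)], sign=-1
⇒ 4πI² = 26460/104329
I = (+1)√(26460/104329/(4π)) = 0.14206512

0.142065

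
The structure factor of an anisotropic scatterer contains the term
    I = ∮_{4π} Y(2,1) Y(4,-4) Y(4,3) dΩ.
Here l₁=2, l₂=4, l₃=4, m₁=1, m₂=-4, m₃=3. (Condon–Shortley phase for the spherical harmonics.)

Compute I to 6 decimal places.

0.198645

Rules hold: Σm=0, L=10 even, 2≤4≤6.
N = 5·9·9 = 405
Δ = 2!·2!·6!/11! = 1/13860
Racah Σ t=0..2: t=0:+1/192 t=1:−1/36 t=2:+1/192 = -5/288
⇒ 3j(2 4 4; 0 0 0)² = 20/693, sgn -1
Racah Σ t=0..0: t=0:+1/1440 = 1/1440
⇒ 3j(2 4 4; 1 -4 3)² = 7/165, sgn -1
4πI² = N·(3j₀)²·(3jₘ)² = 60/121
I = +1·√(0.495868/4π) = 0.19864517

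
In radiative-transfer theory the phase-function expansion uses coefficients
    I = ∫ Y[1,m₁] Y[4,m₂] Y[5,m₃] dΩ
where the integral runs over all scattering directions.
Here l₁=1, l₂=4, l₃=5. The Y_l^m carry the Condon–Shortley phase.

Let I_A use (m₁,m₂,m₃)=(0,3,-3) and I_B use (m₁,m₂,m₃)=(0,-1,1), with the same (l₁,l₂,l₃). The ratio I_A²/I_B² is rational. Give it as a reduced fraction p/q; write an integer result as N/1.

Shared (l₁,l₂,l₃)=(1,4,5): N and (l;000)² cancel in I_A²/I_B².
A: Δ = 0!·2!·8!/11! = 1/495; Racah Σ t=0..0: t=0:+1/5040 = 1/5040; ⇒ 3j(1 4 5; 0 3 -3)² = 16/495, sgn +1
B: Δ = 0!·2!·8!/11! = 1/495; Racah Σ t=0..0: t=0:+1/720 = 1/720; ⇒ 3j(1 4 5; 0 -1 1)² = 8/165, sgn +1
I_A²/I_B² = (16/495)/(8/165) = 2/3

2/3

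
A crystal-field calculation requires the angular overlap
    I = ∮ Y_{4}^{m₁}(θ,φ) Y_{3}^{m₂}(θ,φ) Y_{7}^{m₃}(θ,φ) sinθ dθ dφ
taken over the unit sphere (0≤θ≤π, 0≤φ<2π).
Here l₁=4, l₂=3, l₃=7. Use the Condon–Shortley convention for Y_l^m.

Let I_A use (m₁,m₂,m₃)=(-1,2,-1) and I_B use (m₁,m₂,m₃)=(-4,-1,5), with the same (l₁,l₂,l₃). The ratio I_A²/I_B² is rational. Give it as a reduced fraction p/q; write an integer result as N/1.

Same 4,3,7: normalisation and zero-m 3j drop out of the ratio.
A: Δ: 0! 8! 6! / 15! → 1/45045; sum: t=0:+1/86400 = 1/86400; 3j²(4 3 7; -1 2 -1) = Δ·Π!·Σ² = 16/2145  (sign +1)
B: Δ: 0! 8! 6! / 15! → 1/45045; sum: t=0:+1/1935360 = 1/1935360; 3j²(4 3 7; -4 -1 5) = Δ·Π!·Σ² = 1/91  (sign +1)
I_A²/I_B² = (16/2145)/(1/91) = 112/165

112/165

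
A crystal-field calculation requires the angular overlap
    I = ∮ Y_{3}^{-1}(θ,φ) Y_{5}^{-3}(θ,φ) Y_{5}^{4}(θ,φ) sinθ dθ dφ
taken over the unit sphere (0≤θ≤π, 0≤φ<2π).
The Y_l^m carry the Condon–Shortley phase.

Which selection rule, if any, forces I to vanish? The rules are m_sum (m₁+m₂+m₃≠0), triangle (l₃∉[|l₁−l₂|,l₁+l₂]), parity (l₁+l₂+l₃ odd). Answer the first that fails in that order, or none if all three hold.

Σmᵢ = 0  ✓
l₃∈[|l₁−l₂|,l₁+l₂]=[2,8], have l₃=5  ✓
Σlᵢ = 13 ⇒ odd  ✗

parity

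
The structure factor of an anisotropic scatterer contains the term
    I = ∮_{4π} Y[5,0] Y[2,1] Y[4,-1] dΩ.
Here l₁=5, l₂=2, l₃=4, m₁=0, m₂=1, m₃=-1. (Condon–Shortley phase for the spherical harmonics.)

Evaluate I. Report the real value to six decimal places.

L=11 odd ⇒ parity kills the (l;000) factor ⇒ I = 0

0.000000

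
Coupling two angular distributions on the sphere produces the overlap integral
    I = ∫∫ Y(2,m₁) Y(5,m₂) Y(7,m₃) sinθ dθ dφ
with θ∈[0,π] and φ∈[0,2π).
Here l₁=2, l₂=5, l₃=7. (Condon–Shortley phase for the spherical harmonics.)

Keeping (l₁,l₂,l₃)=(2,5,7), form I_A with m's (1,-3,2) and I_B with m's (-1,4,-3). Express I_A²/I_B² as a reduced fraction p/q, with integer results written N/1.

9/4

Shared (l₁,l₂,l₃)=(2,5,7): N and (l;000)² cancel in I_A²/I_B².
A: Δ = 0!·4!·10!/15! = 1/15015; Racah Σ t=0..0: t=0:+1/483840 = 1/483840; ⇒ 3j(2 5 7; 1 -3 2)² = 6/1001, sgn -1
B: Δ = 0!·4!·10!/15! = 1/15015; Racah Σ t=0..0: t=0:+1/2177280 = 1/2177280; ⇒ 3j(2 5 7; -1 4 -3)² = 8/3003, sgn +1
I_A²/I_B² = (6/1001)/(8/3003) = 9/4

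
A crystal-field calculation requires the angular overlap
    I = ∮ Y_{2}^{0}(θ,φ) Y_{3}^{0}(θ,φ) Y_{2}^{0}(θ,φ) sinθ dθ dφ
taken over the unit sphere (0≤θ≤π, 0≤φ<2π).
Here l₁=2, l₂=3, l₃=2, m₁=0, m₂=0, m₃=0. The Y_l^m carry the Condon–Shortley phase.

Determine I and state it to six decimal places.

l₁+l₂+l₃=7 is odd: 3j(l;000)=0 ⇒ I=0

0.000000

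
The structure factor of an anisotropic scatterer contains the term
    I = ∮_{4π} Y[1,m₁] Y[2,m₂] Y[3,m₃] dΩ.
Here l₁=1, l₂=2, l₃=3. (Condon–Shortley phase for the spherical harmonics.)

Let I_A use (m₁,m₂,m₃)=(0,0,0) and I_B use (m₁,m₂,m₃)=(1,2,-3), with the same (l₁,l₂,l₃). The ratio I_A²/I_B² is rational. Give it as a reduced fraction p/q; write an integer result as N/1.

Shared (l₁,l₂,l₃)=(1,2,3): N and (l;000)² cancel in I_A²/I_B².
A: Δ = 0!·2!·4!/7! = 1/105; Racah Σ t=0..0: t=0:+1/4 = 1/4; ⇒ 3j(1 2 3; 0 0 0)² = 3/35, sgn -1
B: Δ = 0!·2!·4!/7! = 1/105; Racah Σ t=0..0: t=0:+1/48 = 1/48; ⇒ 3j(1 2 3; 1 2 -3)² = 1/7, sgn +1
I_A²/I_B² = (3/35)/(1/7) = 3/5

3/5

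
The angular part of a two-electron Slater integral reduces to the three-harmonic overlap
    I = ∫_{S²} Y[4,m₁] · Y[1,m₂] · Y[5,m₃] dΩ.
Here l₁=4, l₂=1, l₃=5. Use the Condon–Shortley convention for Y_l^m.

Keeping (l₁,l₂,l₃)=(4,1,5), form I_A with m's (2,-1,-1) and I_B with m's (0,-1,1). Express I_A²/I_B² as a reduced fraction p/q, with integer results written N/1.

2/5

Same 4,1,5: normalisation and zero-m 3j drop out of the ratio.
A: Δ: 0! 8! 2! / 11! → 1/495; sum: t=0:+1/2880 = 1/2880; 3j²(4 1 5; 2 -1 -1) = Δ·Π!·Σ² = 2/165  (sign +1)
B: Δ: 0! 8! 2! / 11! → 1/495; sum: t=0:+1/1152 = 1/1152; 3j²(4 1 5; 0 -1 1) = Δ·Π!·Σ² = 1/33  (sign +1)
I_A²/I_B² = (2/165)/(1/33) = 2/5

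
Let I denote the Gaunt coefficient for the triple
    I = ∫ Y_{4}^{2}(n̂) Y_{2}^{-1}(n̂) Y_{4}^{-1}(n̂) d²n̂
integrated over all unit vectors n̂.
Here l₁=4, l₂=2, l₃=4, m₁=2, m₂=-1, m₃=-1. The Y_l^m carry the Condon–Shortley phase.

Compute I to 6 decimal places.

0.127700

m-sum 0 ✓  L=10 even ✓  2≤4≤6 ✓
Π(2lᵢ+1) = 9×5×9 = 405
triangle coeff Δ(4,2,4) = 1/13860
Σ_t [0,2]: t=0:+1/192 t=1:−1/36 t=2:+1/192 = -5/288
(3j)²=20/693 [(4 2 4; 0 0 0)], sign=-1
Σ_t [0,1]: t=0:+1/96 t=1:−1/240 = 1/160
(3j)²=27/1540 [(4 2 4; 2 -1 -1)], sign=-1
⇒ 4πI² = 1215/5929
I = (+1)√(1215/5929/(4π)) = 0.12770047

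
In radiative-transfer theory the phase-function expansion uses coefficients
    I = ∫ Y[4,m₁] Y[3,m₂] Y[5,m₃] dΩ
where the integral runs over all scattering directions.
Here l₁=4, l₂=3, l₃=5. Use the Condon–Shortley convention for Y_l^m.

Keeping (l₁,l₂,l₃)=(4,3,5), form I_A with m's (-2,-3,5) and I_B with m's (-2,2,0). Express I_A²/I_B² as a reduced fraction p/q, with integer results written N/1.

21/32

l's match ⇒ only the (l;m) 3-j factors differ between A and B.
A: triangle coeff Δ(4,3,5) = 1/180180; Σ_t [0,0]: t=0:+1/34560 = 1/34560; (3j)²=5/286 [(4 3 5; -2 -3 5)], sign=+1
B: triangle coeff Δ(4,3,5) = 1/180180; Σ_t [1,2]: t=1:−1/2880 t=2:+1/576 = 1/720; (3j)²=80/3003 [(4 3 5; -2 2 0)], sign=-1
I_A²/I_B² = (5/286)/(80/3003) = 21/32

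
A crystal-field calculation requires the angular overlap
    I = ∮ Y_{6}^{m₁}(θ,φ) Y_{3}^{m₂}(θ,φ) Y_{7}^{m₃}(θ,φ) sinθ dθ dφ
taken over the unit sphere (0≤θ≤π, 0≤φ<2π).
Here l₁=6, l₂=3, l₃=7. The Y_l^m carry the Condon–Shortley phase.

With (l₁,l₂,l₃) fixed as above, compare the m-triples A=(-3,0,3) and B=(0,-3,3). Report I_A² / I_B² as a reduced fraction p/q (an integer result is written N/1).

l's match ⇒ only the (l;m) 3-j factors differ between A and B.
A: triangle coeff Δ(6,3,7) = 1/2042040; Σ_t [0,2]: t=0:+1/4354560 t=1:−1/322560 t=2:+1/362880 = -1/8709120; (3j)²=3/68068 [(6 3 7; -3 0 3)], sign=-1
B: triangle coeff Δ(6,3,7) = 1/2042040; Σ_t [0,0]: t=0:+1/829440 = 1/829440; (3j)²=225/9724 [(6 3 7; 0 -3 3)], sign=+1
I_A²/I_B² = (3/68068)/(225/9724) = 1/525

1/525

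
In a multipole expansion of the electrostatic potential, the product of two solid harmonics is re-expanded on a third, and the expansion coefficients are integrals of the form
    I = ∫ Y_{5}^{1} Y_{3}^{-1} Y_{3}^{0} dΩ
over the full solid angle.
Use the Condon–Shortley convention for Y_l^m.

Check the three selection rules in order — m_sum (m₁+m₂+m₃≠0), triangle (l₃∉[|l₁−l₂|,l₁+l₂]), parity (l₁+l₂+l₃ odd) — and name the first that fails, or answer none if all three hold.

m₁+m₂+m₃ = 1 − 1 + 0 = 0  ✓
triangle: |5−3|=2 ≤ l₃=3 ≤ 5+3=8  ✓
parity: l₁+l₂+l₃ = 11 is odd  ✗

parity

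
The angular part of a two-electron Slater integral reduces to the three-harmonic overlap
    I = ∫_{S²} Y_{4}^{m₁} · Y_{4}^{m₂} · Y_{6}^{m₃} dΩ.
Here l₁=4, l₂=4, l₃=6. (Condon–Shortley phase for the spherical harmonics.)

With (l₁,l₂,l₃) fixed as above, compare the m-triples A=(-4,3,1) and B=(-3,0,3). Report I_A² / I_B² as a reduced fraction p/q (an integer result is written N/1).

l's match ⇒ only the (l;m) 3-j factors differ between A and B.
A: triangle coeff Δ(4,4,6) = 1/1261260; Σ_t [2,2]: t=2:+1/172800 = 1/172800; (3j)²=7/2145 [(4 4 6; -4 3 1)], sign=-1
B: triangle coeff Δ(4,4,6) = 1/1261260; Σ_t [1,2]: t=1:−1/25920 t=2:+1/11520 = 1/20736; (3j)²=5/429 [(4 4 6; -3 0 3)], sign=-1
I_A²/I_B² = (7/2145)/(5/429) = 7/25

7/25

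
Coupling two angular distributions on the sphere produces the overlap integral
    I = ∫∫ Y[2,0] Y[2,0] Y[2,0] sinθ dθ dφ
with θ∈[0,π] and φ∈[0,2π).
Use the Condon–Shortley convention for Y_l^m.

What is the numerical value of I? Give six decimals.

Rules hold: Σm=0, L=6 even, 0≤2≤4.
N = 5·5·5 = 125
Δ = 2!·2!·2!/7! = 1/630
Racah Σ t=0..2: t=0:+1/8 t=1:−1/1 t=2:+1/8 = -3/4
⇒ 3j(2 2 2; 0 0 0)² = 2/35, sgn -1
(m-triple is (0,0,0) — same symbol as above.)
4πI² = N·(3j₀)²·(3jₘ)² = 20/49
I = +1·√(0.408163/4π) = 0.18022375

0.180224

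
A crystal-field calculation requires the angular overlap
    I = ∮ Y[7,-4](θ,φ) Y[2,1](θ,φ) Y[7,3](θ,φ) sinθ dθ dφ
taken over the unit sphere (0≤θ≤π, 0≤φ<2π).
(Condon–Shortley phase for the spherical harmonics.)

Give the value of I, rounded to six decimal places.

m-sum 0 ✓  L=16 even ✓  5≤7≤9 ✓
Π(2lᵢ+1) = 15×5×15 = 1125
triangle coeff Δ(7,2,7) = 1/185640
Σ_t [0,2]: t=0:+1/2419200 t=1:−1/518400 t=2:+1/2419200 = -1/907200
(3j)²=56/3315 [(7 2 7; 0 0 0)], sign=+1
Σ_t [1,2]: t=1:−1/14515200 t=2:+1/4354560 = 1/6220800
(3j)²=77/4420 [(7 2 7; -4 1 3)], sign=+1
⇒ 4πI² = 16170/48841
I = (+1)√(16170/48841/(4π)) = 0.16231468

0.162315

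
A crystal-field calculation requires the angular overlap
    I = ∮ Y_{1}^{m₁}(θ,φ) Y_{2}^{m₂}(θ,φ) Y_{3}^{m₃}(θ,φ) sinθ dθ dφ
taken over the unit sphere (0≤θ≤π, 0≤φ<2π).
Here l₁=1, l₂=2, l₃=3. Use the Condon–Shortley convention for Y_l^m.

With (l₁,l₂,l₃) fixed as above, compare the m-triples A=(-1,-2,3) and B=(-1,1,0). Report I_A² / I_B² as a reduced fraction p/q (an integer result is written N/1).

5/1

l's match ⇒ only the (l;m) 3-j factors differ between A and B.
A: triangle coeff Δ(1,2,3) = 1/105; Σ_t [0,0]: t=0:+1/48 = 1/48; (3j)²=1/7 [(1 2 3; -1 -2 3)], sign=+1
B: triangle coeff Δ(1,2,3) = 1/105; Σ_t [0,0]: t=0:+1/12 = 1/12; (3j)²=1/35 [(1 2 3; -1 1 0)], sign=-1
I_A²/I_B² = (1/7)/(1/35) = 5/1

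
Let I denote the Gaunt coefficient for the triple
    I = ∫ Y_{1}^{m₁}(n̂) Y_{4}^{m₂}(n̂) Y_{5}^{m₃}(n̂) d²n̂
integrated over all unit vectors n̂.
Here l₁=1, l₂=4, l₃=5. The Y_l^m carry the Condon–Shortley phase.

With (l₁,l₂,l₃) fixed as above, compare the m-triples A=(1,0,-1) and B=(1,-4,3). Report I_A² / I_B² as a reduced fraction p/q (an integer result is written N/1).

Shared (l₁,l₂,l₃)=(1,4,5): N and (l;000)² cancel in I_A²/I_B².
A: Δ = 0!·2!·8!/11! = 1/495; Racah Σ t=0..0: t=0:+1/1152 = 1/1152; ⇒ 3j(1 4 5; 1 0 -1)² = 1/33, sgn +1
B: Δ = 0!·2!·8!/11! = 1/495; Racah Σ t=0..0: t=0:+1/80640 = 1/80640; ⇒ 3j(1 4 5; 1 -4 3)² = 1/495, sgn +1
I_A²/I_B² = (1/33)/(1/495) = 15/1

15/1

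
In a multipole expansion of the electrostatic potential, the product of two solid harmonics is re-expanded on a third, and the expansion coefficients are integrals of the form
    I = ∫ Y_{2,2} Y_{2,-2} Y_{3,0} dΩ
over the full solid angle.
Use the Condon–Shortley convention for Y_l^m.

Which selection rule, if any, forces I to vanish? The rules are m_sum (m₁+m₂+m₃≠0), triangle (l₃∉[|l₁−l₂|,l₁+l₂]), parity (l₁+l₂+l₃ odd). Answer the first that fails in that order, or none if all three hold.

azimuthal sum: 2 − 2 + 0 = 0  ✓
0 ≤ 3 ≤ 4 (triangle on l)  ✓
L = 2 + 2 + 3 = 7 (odd)  ✗

parity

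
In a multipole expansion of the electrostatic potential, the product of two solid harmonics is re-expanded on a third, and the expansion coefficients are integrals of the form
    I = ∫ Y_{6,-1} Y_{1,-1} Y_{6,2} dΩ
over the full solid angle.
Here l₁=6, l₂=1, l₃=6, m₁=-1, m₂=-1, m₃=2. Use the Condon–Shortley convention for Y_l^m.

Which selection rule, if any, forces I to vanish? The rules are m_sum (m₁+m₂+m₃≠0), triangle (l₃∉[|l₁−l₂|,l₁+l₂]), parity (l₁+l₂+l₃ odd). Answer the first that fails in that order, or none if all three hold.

azimuthal sum: -1 − 1 + 2 = 0  ✓
5 ≤ 6 ≤ 7 (triangle on l)  ✓
L = 6 + 1 + 6 = 13 (odd)  ✗

parity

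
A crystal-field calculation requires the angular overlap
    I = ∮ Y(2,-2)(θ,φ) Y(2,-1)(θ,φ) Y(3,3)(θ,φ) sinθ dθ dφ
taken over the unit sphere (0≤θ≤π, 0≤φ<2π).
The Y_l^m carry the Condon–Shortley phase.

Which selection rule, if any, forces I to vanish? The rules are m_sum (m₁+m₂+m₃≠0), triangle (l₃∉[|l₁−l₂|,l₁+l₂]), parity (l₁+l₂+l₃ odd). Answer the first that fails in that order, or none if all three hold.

Σmᵢ = 0  ✓
l₃∈[|l₁−l₂|,l₁+l₂]=[0,4], have l₃=3  ✓
Σlᵢ = 7 ⇒ odd  ✗

parity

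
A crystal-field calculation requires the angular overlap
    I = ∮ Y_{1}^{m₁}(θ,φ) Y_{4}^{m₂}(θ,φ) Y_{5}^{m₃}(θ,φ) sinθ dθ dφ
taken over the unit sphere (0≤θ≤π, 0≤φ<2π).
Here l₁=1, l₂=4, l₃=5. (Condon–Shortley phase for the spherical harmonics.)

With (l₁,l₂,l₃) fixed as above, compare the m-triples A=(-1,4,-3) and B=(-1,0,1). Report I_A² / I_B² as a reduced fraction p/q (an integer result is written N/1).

1/15

Shared (l₁,l₂,l₃)=(1,4,5): N and (l;000)² cancel in I_A²/I_B².
A: Δ = 0!·2!·8!/11! = 1/495; Racah Σ t=0..0: t=0:+1/80640 = 1/80640; ⇒ 3j(1 4 5; -1 4 -3)² = 1/495, sgn +1
B: Δ = 0!·2!·8!/11! = 1/495; Racah Σ t=0..0: t=0:+1/1152 = 1/1152; ⇒ 3j(1 4 5; -1 0 1)² = 1/33, sgn +1
I_A²/I_B² = (1/495)/(1/33) = 1/15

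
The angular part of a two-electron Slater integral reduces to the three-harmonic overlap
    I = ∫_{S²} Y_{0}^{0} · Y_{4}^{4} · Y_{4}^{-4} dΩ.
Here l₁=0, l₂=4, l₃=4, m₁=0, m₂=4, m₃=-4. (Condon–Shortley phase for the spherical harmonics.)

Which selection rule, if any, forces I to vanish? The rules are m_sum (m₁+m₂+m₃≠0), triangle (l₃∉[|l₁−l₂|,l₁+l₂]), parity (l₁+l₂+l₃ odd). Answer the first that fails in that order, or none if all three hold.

azimuthal sum: 0 + 4 − 4 = 0  ✓
4 ≤ 4 ≤ 4 (triangle on l)  ✓
L = 0 + 4 + 4 = 8 (even)  ✓

none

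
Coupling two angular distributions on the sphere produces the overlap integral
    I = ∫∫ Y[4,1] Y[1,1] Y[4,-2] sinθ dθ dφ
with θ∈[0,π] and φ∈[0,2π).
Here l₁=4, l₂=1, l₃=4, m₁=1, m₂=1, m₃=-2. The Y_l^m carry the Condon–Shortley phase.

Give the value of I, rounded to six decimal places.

0.000000

L=9 odd ⇒ parity kills the (l;000) factor ⇒ I = 0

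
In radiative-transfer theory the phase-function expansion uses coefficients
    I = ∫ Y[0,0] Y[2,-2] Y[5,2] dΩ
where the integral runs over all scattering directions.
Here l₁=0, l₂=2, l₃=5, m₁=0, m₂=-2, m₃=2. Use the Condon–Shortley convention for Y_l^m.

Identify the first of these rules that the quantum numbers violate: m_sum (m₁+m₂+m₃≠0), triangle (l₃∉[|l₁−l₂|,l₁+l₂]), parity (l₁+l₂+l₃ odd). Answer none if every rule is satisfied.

m₁+m₂+m₃ = 0 − 2 + 2 = 0  ✓
triangle: |0−2|=2 ≤ l₃=5 ≤ 0+2=2  ✗
parity: l₁+l₂+l₃ = 7 is odd

triangle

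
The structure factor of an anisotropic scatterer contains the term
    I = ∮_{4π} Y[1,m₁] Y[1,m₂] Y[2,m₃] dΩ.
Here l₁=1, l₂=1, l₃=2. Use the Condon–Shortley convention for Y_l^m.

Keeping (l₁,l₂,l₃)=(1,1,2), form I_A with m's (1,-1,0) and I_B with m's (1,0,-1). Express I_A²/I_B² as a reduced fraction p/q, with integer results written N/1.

l's match ⇒ only the (l;m) 3-j factors differ between A and B.
A: triangle coeff Δ(1,1,2) = 1/30; Σ_t [0,0]: t=0:+1/4 = 1/4; (3j)²=1/30 [(1 1 2; 1 -1 0)], sign=+1
B: triangle coeff Δ(1,1,2) = 1/30; Σ_t [0,0]: t=0:+1/2 = 1/2; (3j)²=1/10 [(1 1 2; 1 0 -1)], sign=-1
I_A²/I_B² = (1/30)/(1/10) = 1/3

1/3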